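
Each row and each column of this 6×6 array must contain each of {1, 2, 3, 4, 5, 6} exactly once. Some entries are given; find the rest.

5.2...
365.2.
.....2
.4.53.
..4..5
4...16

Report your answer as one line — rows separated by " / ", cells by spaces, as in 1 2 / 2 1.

5 1 2 6 4 3 / 3 6 5 1 2 4 / 6 3 1 4 5 2 / 2 4 6 5 3 1 / 1 2 4 3 6 5 / 4 5 3 2 1 6

row 4 has {3,4,5}; column 6 has {2,5,6} — only 1 is left for (r4,c6).
row 5 has {4,5}; column 5 has {1,2,3} — only 6 is left for (r5,c5).
row 6 has {1,4,6}; column 3 has {2,4,5} — only 3 is left for (r6,c3).
row 6 has {1,3,4,6}; column 4 has {5} — only 2 is left for (r6,c4).
row 1 has {2,5}; column 5 has {1,2,3,6} — only 4 is left for (r1,c5).
row 1 has {2,4,5}; column 6 has {1,2,5,6} — only 3 is left for (r1,c6).
row 2 has {2,3,5,6}; column 6 has {1,2,3,5,6} — only 4 is left for (r2,c6).
row 3 has {2}; column 5 has {1,2,3,4,6} — only 5 is left for (r3,c5).
row 4 has {1,3,4,5}; column 3 has {2,3,4,5} — only 6 is left for (r4,c3).
row 6 has {1,2,3,4,6}; column 2 has {4,6} — only 5 is left for (r6,c2).
row 1 has {2,3,4,5}; column 2 has {4,5,6} — only 1 is left for (r1,c2).
row 1 has {1,2,3,4,5}; column 4 has {2,5} — only 6 is left for (r1,c4).
row 2 has {2,3,4,5,6}; column 4 has {2,5,6} — only 1 is left for (r2,c4).
row 3 has {2,5}; column 2 has {1,4,5,6} — only 3 is left for (r3,c2).
row 3 has {2,3,5}; column 3 has {2,3,4,5,6} — only 1 is left for (r3,c3).
row 3 has {1,2,3,5}; column 4 has {1,2,5,6} — only 4 is left for (r3,c4).
row 4 has {1,3,4,5,6}; column 1 has {3,4,5} — only 2 is left for (r4,c1).
row 5 has {4,5,6}; column 1 has {2,3,4,5} — only 1 is left for (r5,c1).
row 5 has {1,4,5,6}; column 2 has {1,3,4,5,6} — only 2 is left for (r5,c2).
row 5 has {1,2,4,5,6}; column 4 has {1,2,4,5,6} — only 3 is left for (r5,c4).
row 3 has {1,2,3,4,5}; column 1 has {1,2,3,4,5} — only 6 is left for (r3,c1).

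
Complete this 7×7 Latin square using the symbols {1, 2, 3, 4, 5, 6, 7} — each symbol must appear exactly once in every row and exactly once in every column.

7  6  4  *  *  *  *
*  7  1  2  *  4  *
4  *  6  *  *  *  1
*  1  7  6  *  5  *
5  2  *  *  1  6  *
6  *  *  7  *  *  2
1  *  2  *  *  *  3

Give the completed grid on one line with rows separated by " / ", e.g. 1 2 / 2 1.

7 6 4 1 2 3 5 / 3 7 1 2 5 4 6 / 4 5 6 3 7 2 1 / 2 1 7 6 3 5 4 / 5 2 3 4 1 6 7 / 6 3 5 7 4 1 2 / 1 4 2 5 6 7 3

At row 1, column 7: row 1 has {4,6,7}; column 7 has {1,2,3}; that leaves 5.
At row 2, column 1: row 2 has {1,2,4,7}; column 1 has {1,4,5,6,7}; that leaves 3.
At row 2, column 7: row 2 has {1,2,3,4,7}; column 7 has {1,2,3,5}; that leaves 6.
At row 4, column 1: row 4 has {1,5,6,7}; column 1 has {1,3,4,5,6,7}; that leaves 2.
At row 4, column 7: row 4 has {1,2,5,6,7}; column 7 has {1,2,3,5,6}; that leaves 4.
At row 5, column 3: row 5 has {1,2,5,6}; column 3 has {1,2,4,6,7}; that leaves 3.
At row 5, column 4: row 5 has {1,2,3,5,6}; column 4 has {2,6,7}; that leaves 4.
At row 5, column 7: row 5 has {1,2,3,4,5,6}; column 7 has {1,2,3,4,5,6}; that leaves 7.
At row 6, column 3: row 6 has {2,6,7}; column 3 has {1,2,3,4,6,7}; that leaves 5.
At row 7, column 4: row 7 has {1,2,3}; column 4 has {2,4,6,7}; that leaves 5.
At row 7, column 6: row 7 has {1,2,3,5}; column 6 has {4,5,6}; that leaves 7.
At row 2, column 5: row 2 has {1,2,3,4,6,7}; column 5 has {1}; that leaves 5.
At row 3, column 4: row 3 has {1,4,6}; column 4 has {2,4,5,6,7}; that leaves 3.
At row 3, column 6: row 3 has {1,3,4,6}; column 6 has {4,5,6,7}; that leaves 2.
At row 4, column 5: row 4 has {1,2,4,5,6,7}; column 5 has {1,5}; that leaves 3.
At row 6, column 5: row 6 has {2,5,6,7}; column 5 has {1,3,5}; that leaves 4.
At row 7, column 2: row 7 has {1,2,3,5,7}; column 2 has {1,2,6,7}; that leaves 4.
At row 7, column 5: row 7 has {1,2,3,4,5,7}; column 5 has {1,3,4,5}; that leaves 6.
At row 1, column 4: row 1 has {4,5,6,7}; column 4 has {2,3,4,5,6,7}; that leaves 1.
At row 1, column 5: row 1 has {1,4,5,6,7}; column 5 has {1,3,4,5,6}; that leaves 2.
At row 1, column 6: row 1 has {1,2,4,5,6,7}; column 6 has {2,4,5,6,7}; that leaves 3.
At row 3, column 2: row 3 has {1,2,3,4,6}; column 2 has {1,2,4,6,7}; that leaves 5.
At row 3, column 5: row 3 has {1,2,3,4,5,6}; column 5 has {1,2,3,4,5,6}; that leaves 7.
At row 6, column 2: row 6 has {2,4,5,6,7}; column 2 has {1,2,4,5,6,7}; that leaves 3.
At row 6, column 6: row 6 has {2,3,4,5,6,7}; column 6 has {2,3,4,5,6,7}; that leaves 1.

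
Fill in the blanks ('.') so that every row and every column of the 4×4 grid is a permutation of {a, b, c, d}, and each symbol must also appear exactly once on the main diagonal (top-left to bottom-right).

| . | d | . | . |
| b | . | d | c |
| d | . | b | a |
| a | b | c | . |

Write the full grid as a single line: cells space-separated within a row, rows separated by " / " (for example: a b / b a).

c d a b / b a d c / d c b a / a b c d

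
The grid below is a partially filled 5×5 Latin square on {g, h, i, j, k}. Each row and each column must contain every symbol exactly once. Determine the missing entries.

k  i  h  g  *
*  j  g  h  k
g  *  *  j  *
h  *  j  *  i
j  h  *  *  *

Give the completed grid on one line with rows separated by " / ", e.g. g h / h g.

(r1,c5) = j
(r2,c1) = i
(r3,c2) = k
(r3,c3) = i
(r3,c5) = h
(r4,c2) = g
(r4,c4) = k
(r5,c3) = k
(r5,c4) = i
(r5,c5) = g

k i h g j / i j g h k / g k i j h / h g j k i / j h k i g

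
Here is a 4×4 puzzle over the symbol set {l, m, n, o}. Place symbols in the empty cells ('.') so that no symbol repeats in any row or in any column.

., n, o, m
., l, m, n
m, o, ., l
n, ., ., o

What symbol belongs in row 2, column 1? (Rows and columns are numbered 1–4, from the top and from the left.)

Cell (r1,c1): row 1 has {m,n,o}; column 1 has {m,n} → l.
Cell (r2,c1): row 2 has {l,m,n}; column 1 has {l,m,n} → o.

o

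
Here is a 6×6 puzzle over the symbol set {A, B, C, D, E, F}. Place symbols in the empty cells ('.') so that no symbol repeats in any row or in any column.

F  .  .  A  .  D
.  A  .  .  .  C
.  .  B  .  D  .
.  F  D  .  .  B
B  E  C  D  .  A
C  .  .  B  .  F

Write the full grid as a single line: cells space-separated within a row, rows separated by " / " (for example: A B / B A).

F B E A C D / D A F E B C / A C B F D E / E F D C A B / B E C D F A / C D A B E F

(r1,c3) = E
(r2,c3) = F
(r2,c4) = E
(r2,c5) = B
(r3,c2) = C
(r3,c4) = F
(r3,c6) = E
(r4,c4) = C
(r5,c5) = F
(r6,c2) = D
(r6,c3) = A
(r6,c5) = E
(r1,c2) = B
(r1,c5) = C
(r2,c1) = D
(r3,c1) = A
(r4,c1) = E
(r4,c5) = A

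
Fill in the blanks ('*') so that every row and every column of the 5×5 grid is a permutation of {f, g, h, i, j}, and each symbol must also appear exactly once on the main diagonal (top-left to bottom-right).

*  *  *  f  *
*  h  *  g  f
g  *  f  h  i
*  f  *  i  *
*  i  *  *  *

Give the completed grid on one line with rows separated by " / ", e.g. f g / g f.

j g i f h / i h j g f / g j f h i / h f g i j / f i h j g

(r1,c1): row 1 has {f}; column 1 has {g}; the diagonal has {f,h,i}, so it must be j.
(r1,c2): row 1 has {f,j}; column 2 has {f,h,i}, so it must be g.
(r1,c5): row 1 has {f,g,j}; column 5 has {f,i}, so it must be h.
(r2,c1): row 2 has {f,g,h}; column 1 has {g,j}, so it must be i.
(r2,c3): row 2 has {f,g,h,i}; column 3 has {f}, so it must be j.
(r3,c2): row 3 has {f,g,h,i}; column 2 has {f,g,h,i}, so it must be j.
(r4,c1): row 4 has {f,i}; column 1 has {g,i,j}, so it must be h.
(r4,c3): row 4 has {f,h,i}; column 3 has {f,j}, so it must be g.
(r4,c5): row 4 has {f,g,h,i}; column 5 has {f,h,i}, so it must be j.
(r5,c1): row 5 has {i}; column 1 has {g,h,i,j}, so it must be f.
(r5,c3): row 5 has {f,i}; column 3 has {f,g,j}, so it must be h.
(r5,c4): row 5 has {f,h,i}; column 4 has {f,g,h,i}, so it must be j.
(r5,c5): row 5 has {f,h,i,j}; column 5 has {f,h,i,j}; the diagonal has {f,h,i,j}, so it must be g.
(r1,c3): row 1 has {f,g,h,j}; column 3 has {f,g,h,j}, so it must be i.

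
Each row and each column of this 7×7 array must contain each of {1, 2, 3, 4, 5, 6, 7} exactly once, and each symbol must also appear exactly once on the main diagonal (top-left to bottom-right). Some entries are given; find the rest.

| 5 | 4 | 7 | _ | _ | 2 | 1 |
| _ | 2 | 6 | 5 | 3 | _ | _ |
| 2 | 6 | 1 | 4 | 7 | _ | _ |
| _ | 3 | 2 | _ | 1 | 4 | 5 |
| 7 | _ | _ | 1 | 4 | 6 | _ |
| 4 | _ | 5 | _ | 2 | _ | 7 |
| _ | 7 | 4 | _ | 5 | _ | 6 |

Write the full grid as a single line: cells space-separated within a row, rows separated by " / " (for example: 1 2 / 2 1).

5 4 7 3 6 2 1 / 1 2 6 5 3 7 4 / 2 6 1 4 7 5 3 / 6 3 2 7 1 4 5 / 7 5 3 1 4 6 2 / 4 1 5 6 2 3 7 / 3 7 4 2 5 1 6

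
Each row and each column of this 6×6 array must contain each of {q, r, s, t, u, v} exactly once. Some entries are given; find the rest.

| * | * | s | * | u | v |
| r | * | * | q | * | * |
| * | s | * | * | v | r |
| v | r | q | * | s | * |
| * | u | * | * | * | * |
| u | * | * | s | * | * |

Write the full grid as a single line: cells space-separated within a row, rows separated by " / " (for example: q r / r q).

t q s r u v / r v u q t s / q s t u v r / v r q t s u / s u r v q t / u t v s r q

(r2,c5): row 2 has {q,r}; column 5 has {s,u,v}, so it must be t.
(r2,c2): row 2 has {q,r,t}; column 2 has {r,s,u}, so it must be v.
(r2,c3): row 2 has {q,r,t,v}; column 3 has {q,s}, so it must be u.
(r2,c6): row 2 has {q,r,t,u,v}; column 6 has {r,v}, so it must be s.
(r3,c3): row 3 has {r,s,v}; column 3 has {q,s,u}, so it must be t.
(r3,c4): row 3 has {r,s,t,v}; column 4 has {q,s}, so it must be u.
(r4,c4): row 4 has {q,r,s,v}; column 4 has {q,s,u}, so it must be t.
(r4,c6): row 4 has {q,r,s,t,v}; column 6 has {r,s,v}, so it must be u.
(r1,c4): row 1 has {s,u,v}; column 4 has {q,s,t,u}, so it must be r.
(r3,c1): row 3 has {r,s,t,u,v}; column 1 has {r,u,v}, so it must be q.
(r5,c4): row 5 has {u}; column 4 has {q,r,s,t,u}, so it must be v.
(r1,c1): row 1 has {r,s,u,v}; column 1 has {q,r,u,v}, so it must be t.
(r1,c2): row 1 has {r,s,t,u,v}; column 2 has {r,s,u,v}, so it must be q.
(r5,c1): row 5 has {u,v}; column 1 has {q,r,t,u,v}, so it must be s.
(r5,c3): row 5 has {s,u,v}; column 3 has {q,s,t,u}, so it must be r.
(r5,c5): row 5 has {r,s,u,v}; column 5 has {s,t,u,v}, so it must be q.
(r5,c6): row 5 has {q,r,s,u,v}; column 6 has {r,s,u,v}, so it must be t.
(r6,c2): row 6 has {s,u}; column 2 has {q,r,s,u,v}, so it must be t.
(r6,c3): row 6 has {s,t,u}; column 3 has {q,r,s,t,u}, so it must be v.
(r6,c5): row 6 has {s,t,u,v}; column 5 has {q,s,t,u,v}, so it must be r.
(r6,c6): row 6 has {r,s,t,u,v}; column 6 has {r,s,t,u,v}, so it must be q.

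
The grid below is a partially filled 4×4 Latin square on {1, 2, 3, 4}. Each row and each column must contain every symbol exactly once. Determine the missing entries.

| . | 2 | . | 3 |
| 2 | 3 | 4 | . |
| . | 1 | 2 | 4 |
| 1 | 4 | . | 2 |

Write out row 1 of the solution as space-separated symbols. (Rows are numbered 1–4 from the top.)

4 2 1 3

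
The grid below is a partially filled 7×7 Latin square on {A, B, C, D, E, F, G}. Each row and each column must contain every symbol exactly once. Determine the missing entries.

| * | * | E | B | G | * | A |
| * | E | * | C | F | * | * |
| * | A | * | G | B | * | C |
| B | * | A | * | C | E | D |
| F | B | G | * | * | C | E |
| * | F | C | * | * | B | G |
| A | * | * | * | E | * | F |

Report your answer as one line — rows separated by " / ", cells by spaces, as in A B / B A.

C D E B G F A / G E D C F A B / E A F G B D C / B G A F C E D / F B G A D C E / D F C E A B G / A C B D E G F

Cell (r2,c7): row 2 has {C,E,F}; column 7 has {A,C,D,E,F,G} → B.
Cell (r4,c2): row 4 has {A,B,C,D,E}; column 2 has {A,B,E,F} → G.
Cell (r4,c4): row 4 has {A,B,C,D,E,G}; column 4 has {B,C,G} → F.
Cell (r7,c4): row 7 has {A,E,F}; column 4 has {B,C,F,G} → D.
Cell (r7,c6): row 7 has {A,D,E,F}; column 6 has {B,C,E} → G.
Cell (r2,c3): row 2 has {B,C,E,F}; column 3 has {A,C,E,G} → D.
Cell (r2,c6): row 2 has {B,C,D,E,F}; column 6 has {B,C,E,G} → A.
Cell (r3,c3): row 3 has {A,B,C,G}; column 3 has {A,C,D,E,G} → F.
Cell (r3,c6): row 3 has {A,B,C,F,G}; column 6 has {A,B,C,E,G} → D.
Cell (r5,c4): row 5 has {B,C,E,F,G}; column 4 has {B,C,D,F,G} → A.
Cell (r5,c5): row 5 has {A,B,C,E,F,G}; column 5 has {B,C,E,F,G} → D.
Cell (r6,c4): row 6 has {B,C,F,G}; column 4 has {A,B,C,D,F,G} → E.
Cell (r6,c5): row 6 has {B,C,E,F,G}; column 5 has {B,C,D,E,F,G} → A.
Cell (r7,c2): row 7 has {A,D,E,F,G}; column 2 has {A,B,E,F,G} → C.
Cell (r7,c3): row 7 has {A,C,D,E,F,G}; column 3 has {A,C,D,E,F,G} → B.
Cell (r1,c2): row 1 has {A,B,E,G}; column 2 has {A,B,C,E,F,G} → D.
Cell (r1,c6): row 1 has {A,B,D,E,G}; column 6 has {A,B,C,D,E,G} → F.
Cell (r2,c1): row 2 has {A,B,C,D,E,F}; column 1 has {A,B,F} → G.
Cell (r3,c1): row 3 has {A,B,C,D,F,G}; column 1 has {A,B,F,G} → E.
Cell (r6,c1): row 6 has {A,B,C,E,F,G}; column 1 has {A,B,E,F,G} → D.
Cell (r1,c1): row 1 has {A,B,D,E,F,G}; column 1 has {A,B,D,E,F,G} → C.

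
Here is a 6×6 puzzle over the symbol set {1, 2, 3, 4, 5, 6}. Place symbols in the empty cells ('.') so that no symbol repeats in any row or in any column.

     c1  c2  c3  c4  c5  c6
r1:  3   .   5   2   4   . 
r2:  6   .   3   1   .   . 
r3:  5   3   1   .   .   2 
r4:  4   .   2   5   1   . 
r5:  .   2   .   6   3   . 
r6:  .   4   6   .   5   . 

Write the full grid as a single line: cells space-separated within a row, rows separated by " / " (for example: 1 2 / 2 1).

3 1 5 2 4 6 / 6 5 3 1 2 4 / 5 3 1 4 6 2 / 4 6 2 5 1 3 / 1 2 4 6 3 5 / 2 4 6 3 5 1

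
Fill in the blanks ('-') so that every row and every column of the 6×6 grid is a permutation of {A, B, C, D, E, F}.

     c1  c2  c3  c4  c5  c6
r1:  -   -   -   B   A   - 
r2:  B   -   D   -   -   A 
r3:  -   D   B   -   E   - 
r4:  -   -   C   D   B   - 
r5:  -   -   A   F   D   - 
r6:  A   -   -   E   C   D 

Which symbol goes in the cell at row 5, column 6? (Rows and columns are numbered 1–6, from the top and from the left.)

B

(r2,c4) = C
(r2,c5) = F
(r3,c4) = A
(r6,c3) = F
(r1,c3) = E
(r2,c2) = E
(r6,c2) = B
(r5,c2) = C
(r1,c2) = F
(r1,c6) = C
(r3,c6) = F
(r4,c2) = A
(r4,c6) = E
(r5,c1) = E
(r5,c6) = B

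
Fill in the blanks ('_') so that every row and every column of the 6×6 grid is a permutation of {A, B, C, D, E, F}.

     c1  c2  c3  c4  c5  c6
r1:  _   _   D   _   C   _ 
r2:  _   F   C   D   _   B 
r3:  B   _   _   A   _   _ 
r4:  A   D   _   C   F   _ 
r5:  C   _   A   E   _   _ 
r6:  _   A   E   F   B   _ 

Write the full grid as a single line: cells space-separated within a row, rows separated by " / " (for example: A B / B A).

F E D B C A / E F C D A B / B C F A E D / A D B C F E / C B A E D F / D A E F B C

(r1,c4) = B
(r2,c1) = E
(r2,c5) = A
(r3,c3) = F
(r4,c3) = B
(r4,c6) = E
(r5,c2) = B
(r5,c5) = D
(r5,c6) = F
(r6,c1) = D
(r6,c6) = C
(r1,c1) = F
(r1,c2) = E
(r1,c6) = A
(r3,c2) = C
(r3,c5) = E
(r3,c6) = D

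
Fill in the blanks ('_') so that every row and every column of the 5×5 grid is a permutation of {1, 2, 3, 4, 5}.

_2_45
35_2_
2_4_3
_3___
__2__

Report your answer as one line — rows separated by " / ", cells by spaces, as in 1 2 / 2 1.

1 2 3 4 5 / 3 5 1 2 4 / 2 1 4 5 3 / 4 3 5 1 2 / 5 4 2 3 1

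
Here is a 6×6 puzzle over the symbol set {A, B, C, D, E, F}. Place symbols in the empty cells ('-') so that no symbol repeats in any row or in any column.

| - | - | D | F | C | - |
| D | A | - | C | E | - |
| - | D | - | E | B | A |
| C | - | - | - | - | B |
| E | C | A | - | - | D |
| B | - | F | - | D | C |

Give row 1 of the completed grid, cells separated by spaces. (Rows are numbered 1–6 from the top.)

A B D F C E

(r1,c1) = A
(r1,c6) = E
(r2,c3) = B
(r2,c6) = F
(r3,c1) = F
(r3,c3) = C
(r4,c3) = E
(r5,c4) = B
(r5,c5) = F
(r6,c2) = E
(r6,c4) = A
(r1,c2) = B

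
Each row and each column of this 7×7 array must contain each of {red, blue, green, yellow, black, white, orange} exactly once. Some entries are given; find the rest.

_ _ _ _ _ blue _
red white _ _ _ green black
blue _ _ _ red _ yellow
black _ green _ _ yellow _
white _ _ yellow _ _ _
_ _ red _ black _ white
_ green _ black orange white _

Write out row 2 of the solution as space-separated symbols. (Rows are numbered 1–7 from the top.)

red white yellow orange blue green black

(r6,c6) = orange
(r7,c1) = yellow
(r7,c3) = blue
(r7,c7) = red
(r3,c6) = black
(r5,c6) = red
(r6,c1) = green
(r6,c4) = blue
(r1,c1) = orange
(r1,c7) = green
(r2,c4) = orange
(r3,c2) = orange
(r3,c3) = white
(r3,c4) = green
(r6,c2) = yellow
(r2,c3) = yellow
(r2,c5) = blue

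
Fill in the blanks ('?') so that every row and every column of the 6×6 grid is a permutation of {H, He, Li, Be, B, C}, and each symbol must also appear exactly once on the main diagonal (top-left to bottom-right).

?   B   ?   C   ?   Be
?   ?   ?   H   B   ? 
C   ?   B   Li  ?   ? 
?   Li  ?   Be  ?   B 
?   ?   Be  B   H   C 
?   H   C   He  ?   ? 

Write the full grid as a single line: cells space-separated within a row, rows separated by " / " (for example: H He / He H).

He B H C Li Be / Be C Li H B He / C Be B Li He H / H Li He Be C B / Li He Be B H C / B H C He Be Li

(r5,c2) = He
(r6,c6) = Li
(r1,c1) = He
(r1,c5) = Li
(r2,c2) = C
(r2,c6) = He
(r3,c2) = Be
(r3,c5) = He
(r3,c6) = H
(r4,c1) = H
(r4,c3) = He
(r4,c5) = C
(r5,c1) = Li
(r6,c5) = Be
(r1,c3) = H
(r2,c1) = Be
(r2,c3) = Li
(r6,c1) = B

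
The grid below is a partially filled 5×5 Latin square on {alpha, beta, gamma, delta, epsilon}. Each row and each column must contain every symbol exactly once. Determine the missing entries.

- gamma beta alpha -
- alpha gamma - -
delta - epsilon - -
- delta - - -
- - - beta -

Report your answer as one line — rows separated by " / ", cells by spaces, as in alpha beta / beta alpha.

epsilon gamma beta alpha delta / beta alpha gamma delta epsilon / delta beta epsilon gamma alpha / gamma delta alpha epsilon beta / alpha epsilon delta beta gamma

Cell (r1,c1): row 1 has {alpha,beta,gamma}; column 1 has {delta} → epsilon.
Cell (r1,c5): row 1 has {alpha,beta,gamma,epsilon}; column 5 is empty so far → delta.
Cell (r2,c1): row 2 has {alpha,gamma}; column 1 has {delta,epsilon} → beta.
Cell (r2,c5): row 2 has {alpha,beta,gamma}; column 5 has {delta} → epsilon.
Cell (r3,c2): row 3 has {delta,epsilon}; column 2 has {alpha,gamma,delta} → beta.
Cell (r3,c4): row 3 has {beta,delta,epsilon}; column 4 has {alpha,beta} → gamma.
Cell (r3,c5): row 3 has {beta,gamma,delta,epsilon}; column 5 has {delta,epsilon} → alpha.
Cell (r4,c3): row 4 has {delta}; column 3 has {beta,gamma,epsilon} → alpha.
Cell (r4,c4): row 4 has {alpha,delta}; column 4 has {alpha,beta,gamma} → epsilon.
Cell (r5,c2): row 5 has {beta}; column 2 has {alpha,beta,gamma,delta} → epsilon.
Cell (r5,c3): row 5 has {beta,epsilon}; column 3 has {alpha,beta,gamma,epsilon} → delta.
Cell (r5,c5): row 5 has {beta,delta,epsilon}; column 5 has {alpha,delta,epsilon} → gamma.
Cell (r2,c4): row 2 has {alpha,beta,gamma,epsilon}; column 4 has {alpha,beta,gamma,epsilon} → delta.
Cell (r4,c1): row 4 has {alpha,delta,epsilon}; column 1 has {beta,delta,epsilon} → gamma.
Cell (r4,c5): row 4 has {alpha,gamma,delta,epsilon}; column 5 has {alpha,gamma,delta,epsilon} → beta.
Cell (r5,c1): row 5 has {beta,gamma,delta,epsilon}; column 1 has {beta,gamma,delta,epsilon} → alpha.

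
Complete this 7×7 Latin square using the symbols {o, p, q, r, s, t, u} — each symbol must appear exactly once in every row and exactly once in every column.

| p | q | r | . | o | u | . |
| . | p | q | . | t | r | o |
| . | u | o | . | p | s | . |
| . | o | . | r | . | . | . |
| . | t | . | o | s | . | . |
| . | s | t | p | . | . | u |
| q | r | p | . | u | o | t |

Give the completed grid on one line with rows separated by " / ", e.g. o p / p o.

p q r t o u s / s p q u t r o / t u o q p s r / u o s r q t p / r t u o s p q / o s t p r q u / q r p s u o t

Cell (r1,c7): row 1 has {o,p,q,r,u}; column 7 has {o,t,u} → s.
Cell (r4,c5): row 4 has {o,r}; column 5 has {o,p,s,t,u} → q.
Cell (r4,c7): row 4 has {o,q,r}; column 7 has {o,s,t,u} → p.
Cell (r5,c3): row 5 has {o,s,t}; column 3 has {o,p,q,r,t} → u.
Cell (r6,c5): row 6 has {p,s,t,u}; column 5 has {o,p,q,s,t,u} → r.
Cell (r6,c6): row 6 has {p,r,s,t,u}; column 6 has {o,r,s,u} → q.
Cell (r7,c4): row 7 has {o,p,q,r,t,u}; column 4 has {o,p,r} → s.
Cell (r1,c4): row 1 has {o,p,q,r,s,u}; column 4 has {o,p,r,s} → t.
Cell (r2,c4): row 2 has {o,p,q,r,t}; column 4 has {o,p,r,s,t} → u.
Cell (r3,c4): row 3 has {o,p,s,u}; column 4 has {o,p,r,s,t,u} → q.
Cell (r3,c7): row 3 has {o,p,q,s,u}; column 7 has {o,p,s,t,u} → r.
Cell (r4,c3): row 4 has {o,p,q,r}; column 3 has {o,p,q,r,t,u} → s.
Cell (r4,c6): row 4 has {o,p,q,r,s}; column 6 has {o,q,r,s,u} → t.
Cell (r5,c1): row 5 has {o,s,t,u}; column 1 has {p,q} → r.
Cell (r5,c6): row 5 has {o,r,s,t,u}; column 6 has {o,q,r,s,t,u} → p.
Cell (r5,c7): row 5 has {o,p,r,s,t,u}; column 7 has {o,p,r,s,t,u} → q.
Cell (r6,c1): row 6 has {p,q,r,s,t,u}; column 1 has {p,q,r} → o.
Cell (r2,c1): row 2 has {o,p,q,r,t,u}; column 1 has {o,p,q,r} → s.
Cell (r3,c1): row 3 has {o,p,q,r,s,u}; column 1 has {o,p,q,r,s} → t.
Cell (r4,c1): row 4 has {o,p,q,r,s,t}; column 1 has {o,p,q,r,s,t} → u.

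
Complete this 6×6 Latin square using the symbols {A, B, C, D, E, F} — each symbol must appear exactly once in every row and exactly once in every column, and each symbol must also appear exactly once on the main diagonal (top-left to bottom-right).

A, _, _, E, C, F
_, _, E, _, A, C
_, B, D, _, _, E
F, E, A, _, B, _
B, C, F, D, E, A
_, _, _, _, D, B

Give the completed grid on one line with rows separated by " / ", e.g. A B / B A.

(r1,c2): row 1 has {A,C,E,F}; column 2 has {B,C,E}, so it must be D.
(r1,c3): row 1 has {A,C,D,E,F}; column 3 has {A,D,E,F}, so it must be B.
(r2,c1): row 2 has {A,C,E}; column 1 has {A,B,F}, so it must be D.
(r2,c2): row 2 has {A,C,D,E}; column 2 has {B,C,D,E}; the diagonal has {A,B,D,E}, so it must be F.
(r2,c4): row 2 has {A,C,D,E,F}; column 4 has {D,E}, so it must be B.
(r3,c1): row 3 has {B,D,E}; column 1 has {A,B,D,F}, so it must be C.
(r3,c5): row 3 has {B,C,D,E}; column 5 has {A,B,C,D,E}, so it must be F.
(r4,c4): row 4 has {A,B,E,F}; column 4 has {B,D,E}; the diagonal has {A,B,D,E,F}, so it must be C.
(r4,c6): row 4 has {A,B,C,E,F}; column 6 has {A,B,C,E,F}, so it must be D.
(r6,c1): row 6 has {B,D}; column 1 has {A,B,C,D,F}, so it must be E.
(r6,c2): row 6 has {B,D,E}; column 2 has {B,C,D,E,F}, so it must be A.
(r6,c3): row 6 has {A,B,D,E}; column 3 has {A,B,D,E,F}, so it must be C.
(r6,c4): row 6 has {A,B,C,D,E}; column 4 has {B,C,D,E}, so it must be F.
(r3,c4): row 3 has {B,C,D,E,F}; column 4 has {B,C,D,E,F}, so it must be A.

A D B E C F / D F E B A C / C B D A F E / F E A C B D / B C F D E A / E A C F D B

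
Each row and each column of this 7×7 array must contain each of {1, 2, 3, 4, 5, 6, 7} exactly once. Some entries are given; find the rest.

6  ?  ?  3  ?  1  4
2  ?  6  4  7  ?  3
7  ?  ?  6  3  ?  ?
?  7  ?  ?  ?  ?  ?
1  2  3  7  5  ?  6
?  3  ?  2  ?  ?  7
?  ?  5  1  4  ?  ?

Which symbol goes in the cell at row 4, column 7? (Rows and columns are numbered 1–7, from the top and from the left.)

row 1 has {1,3,4,6}; column 2 has {2,3,7} — only 5 is left for (r1,c2).
row 1 has {1,3,4,5,6}; column 5 has {3,4,5,7} — only 2 is left for (r1,c5).
row 2 has {2,3,4,6,7}; column 2 has {2,3,5,7} — only 1 is left for (r2,c2).
row 2 has {1,2,3,4,6,7}; column 6 has {1} — only 5 is left for (r2,c6).
row 3 has {3,6,7}; column 2 has {1,2,3,5,7} — only 4 is left for (r3,c2).
row 3 has {3,4,6,7}; column 6 has {1,5} — only 2 is left for (r3,c6).
row 4 has {7}; column 4 has {1,2,3,4,6,7} — only 5 is left for (r4,c4).
row 5 has {1,2,3,5,6,7}; column 6 has {1,2,5} — only 4 is left for (r5,c6).
row 6 has {2,3,7}; column 6 has {1,2,4,5} — only 6 is left for (r6,c6).
row 7 has {1,4,5}; column 1 has {1,2,6,7} — only 3 is left for (r7,c1).
row 7 has {1,3,4,5}; column 2 has {1,2,3,4,5,7} — only 6 is left for (r7,c2).
row 7 has {1,3,4,5,6}; column 6 has {1,2,4,5,6} — only 7 is left for (r7,c6).
row 7 has {1,3,4,5,6,7}; column 7 has {3,4,6,7} — only 2 is left for (r7,c7).
row 1 has {1,2,3,4,5,6}; column 3 has {3,5,6} — only 7 is left for (r1,c3).
row 3 has {2,3,4,6,7}; column 3 has {3,5,6,7} — only 1 is left for (r3,c3).
row 3 has {1,2,3,4,6,7}; column 7 has {2,3,4,6,7} — only 5 is left for (r3,c7).
row 4 has {5,7}; column 1 has {1,2,3,6,7} — only 4 is left for (r4,c1).
row 4 has {4,5,7}; column 3 has {1,3,5,6,7} — only 2 is left for (r4,c3).
row 4 has {2,4,5,7}; column 6 has {1,2,4,5,6,7} — only 3 is left for (r4,c6).
row 4 has {2,3,4,5,7}; column 7 has {2,3,4,5,6,7} — only 1 is left for (r4,c7).

1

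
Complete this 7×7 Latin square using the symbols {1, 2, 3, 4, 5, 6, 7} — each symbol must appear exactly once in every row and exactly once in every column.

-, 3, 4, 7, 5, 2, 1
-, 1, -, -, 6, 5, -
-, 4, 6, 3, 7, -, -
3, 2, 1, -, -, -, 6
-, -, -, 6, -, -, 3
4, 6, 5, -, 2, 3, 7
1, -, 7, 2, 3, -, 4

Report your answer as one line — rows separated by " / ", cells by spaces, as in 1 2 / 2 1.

6 3 4 7 5 2 1 / 7 1 3 4 6 5 2 / 2 4 6 3 7 1 5 / 3 2 1 5 4 7 6 / 5 7 2 6 1 4 3 / 4 6 5 1 2 3 7 / 1 5 7 2 3 6 4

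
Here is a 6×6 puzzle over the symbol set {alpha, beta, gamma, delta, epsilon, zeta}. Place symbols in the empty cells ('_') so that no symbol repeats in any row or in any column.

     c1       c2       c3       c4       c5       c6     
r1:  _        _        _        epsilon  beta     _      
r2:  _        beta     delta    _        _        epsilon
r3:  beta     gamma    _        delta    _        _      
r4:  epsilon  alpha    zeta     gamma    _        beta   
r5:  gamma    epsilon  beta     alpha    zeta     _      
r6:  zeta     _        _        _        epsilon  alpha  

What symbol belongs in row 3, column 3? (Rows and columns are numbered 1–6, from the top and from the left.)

(r2,c1) = alpha
(r2,c4) = zeta
(r2,c5) = gamma
(r3,c5) = alpha
(r3,c6) = zeta
(r4,c5) = delta
(r5,c6) = delta
(r6,c2) = delta
(r6,c3) = gamma
(r6,c4) = beta
(r1,c1) = delta
(r1,c2) = zeta
(r1,c3) = alpha
(r1,c6) = gamma
(r3,c3) = epsilon

epsilon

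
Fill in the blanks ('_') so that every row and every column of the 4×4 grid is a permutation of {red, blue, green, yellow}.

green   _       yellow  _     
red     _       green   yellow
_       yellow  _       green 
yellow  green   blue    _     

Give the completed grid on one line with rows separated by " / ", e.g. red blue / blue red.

green red yellow blue / red blue green yellow / blue yellow red green / yellow green blue red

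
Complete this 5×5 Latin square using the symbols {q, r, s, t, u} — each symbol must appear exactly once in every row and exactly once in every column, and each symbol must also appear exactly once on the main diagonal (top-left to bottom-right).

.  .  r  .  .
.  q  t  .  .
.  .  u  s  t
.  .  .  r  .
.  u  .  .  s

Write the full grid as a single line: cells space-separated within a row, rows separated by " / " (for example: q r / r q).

At row 1, column 1: row 1 has {r}; column 1 is empty so far; the diagonal has {q,r,s,u}; that leaves t.
At row 1, column 2: row 1 has {r,t}; column 2 has {q,u}; that leaves s.
At row 2, column 4: row 2 has {q,t}; column 4 has {r,s}; that leaves u.
At row 2, column 5: row 2 has {q,t,u}; column 5 has {s,t}; that leaves r.
At row 3, column 2: row 3 has {s,t,u}; column 2 has {q,s,u}; that leaves r.
At row 4, column 2: row 4 has {r}; column 2 has {q,r,s,u}; that leaves t.
At row 5, column 3: row 5 has {s,u}; column 3 has {r,t,u}; that leaves q.
At row 5, column 4: row 5 has {q,s,u}; column 4 has {r,s,u}; that leaves t.
At row 1, column 4: row 1 has {r,s,t}; column 4 has {r,s,t,u}; that leaves q.
At row 1, column 5: row 1 has {q,r,s,t}; column 5 has {r,s,t}; that leaves u.
At row 2, column 1: row 2 has {q,r,t,u}; column 1 has {t}; that leaves s.
At row 3, column 1: row 3 has {r,s,t,u}; column 1 has {s,t}; that leaves q.
At row 4, column 1: row 4 has {r,t}; column 1 has {q,s,t}; that leaves u.
At row 4, column 3: row 4 has {r,t,u}; column 3 has {q,r,t,u}; that leaves s.
At row 4, column 5: row 4 has {r,s,t,u}; column 5 has {r,s,t,u}; that leaves q.
At row 5, column 1: row 5 has {q,s,t,u}; column 1 has {q,s,t,u}; that leaves r.

t s r q u / s q t u r / q r u s t / u t s r q / r u q t s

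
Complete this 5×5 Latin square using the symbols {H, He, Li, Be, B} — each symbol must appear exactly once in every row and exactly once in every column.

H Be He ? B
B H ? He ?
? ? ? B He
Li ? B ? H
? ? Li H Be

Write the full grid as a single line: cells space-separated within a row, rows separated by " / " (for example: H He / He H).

H Be He Li B / B H Be He Li / Be Li H B He / Li He B Be H / He B Li H Be

(r1,c4): row 1 has {H,He,Be,B}; column 4 has {H,He,B}, so it must be Li.
(r2,c3): row 2 has {H,He,B}; column 3 has {He,Li,B}, so it must be Be.
(r2,c5): row 2 has {H,He,Be,B}; column 5 has {H,He,Be,B}, so it must be Li.
(r3,c1): row 3 has {He,B}; column 1 has {H,Li,B}, so it must be Be.
(r3,c2): row 3 has {He,Be,B}; column 2 has {H,Be}, so it must be Li.
(r3,c3): row 3 has {He,Li,Be,B}; column 3 has {He,Li,Be,B}, so it must be H.
(r4,c2): row 4 has {H,Li,B}; column 2 has {H,Li,Be}, so it must be He.
(r4,c4): row 4 has {H,He,Li,B}; column 4 has {H,He,Li,B}, so it must be Be.
(r5,c1): row 5 has {H,Li,Be}; column 1 has {H,Li,Be,B}, so it must be He.
(r5,c2): row 5 has {H,He,Li,Be}; column 2 has {H,He,Li,Be}, so it must be B.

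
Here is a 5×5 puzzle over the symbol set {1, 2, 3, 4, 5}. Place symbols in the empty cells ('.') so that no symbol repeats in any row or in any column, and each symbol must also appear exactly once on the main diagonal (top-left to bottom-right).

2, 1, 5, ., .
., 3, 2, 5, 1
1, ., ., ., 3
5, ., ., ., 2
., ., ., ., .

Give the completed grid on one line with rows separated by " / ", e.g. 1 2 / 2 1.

(r1,c5) = 4
(r2,c1) = 4
(r3,c3) = 4
(r3,c4) = 2
(r4,c2) = 4
(r4,c4) = 1
(r5,c1) = 3
(r5,c3) = 1
(r5,c4) = 4
(r5,c5) = 5
(r1,c4) = 3
(r3,c2) = 5
(r4,c3) = 3
(r5,c2) = 2

2 1 5 3 4 / 4 3 2 5 1 / 1 5 4 2 3 / 5 4 3 1 2 / 3 2 1 4 5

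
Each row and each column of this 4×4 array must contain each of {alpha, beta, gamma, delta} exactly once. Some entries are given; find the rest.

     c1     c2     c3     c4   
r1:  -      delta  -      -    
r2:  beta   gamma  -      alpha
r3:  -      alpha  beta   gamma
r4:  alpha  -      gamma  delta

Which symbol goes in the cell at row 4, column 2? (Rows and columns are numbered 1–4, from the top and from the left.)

row 1 has {delta}; column 1 has {alpha,beta} — only gamma is left for (r1,c1).
row 1 has {gamma,delta}; column 3 has {beta,gamma} — only alpha is left for (r1,c3).
row 1 has {alpha,gamma,delta}; column 4 has {alpha,gamma,delta} — only beta is left for (r1,c4).
row 2 has {alpha,beta,gamma}; column 3 has {alpha,beta,gamma} — only delta is left for (r2,c3).
row 3 has {alpha,beta,gamma}; column 1 has {alpha,beta,gamma} — only delta is left for (r3,c1).
row 4 has {alpha,gamma,delta}; column 2 has {alpha,gamma,delta} — only beta is left for (r4,c2).

beta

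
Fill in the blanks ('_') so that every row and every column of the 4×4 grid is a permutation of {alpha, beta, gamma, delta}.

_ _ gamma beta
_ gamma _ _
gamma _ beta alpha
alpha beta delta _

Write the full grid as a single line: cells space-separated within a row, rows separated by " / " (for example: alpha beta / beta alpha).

delta alpha gamma beta / beta gamma alpha delta / gamma delta beta alpha / alpha beta delta gamma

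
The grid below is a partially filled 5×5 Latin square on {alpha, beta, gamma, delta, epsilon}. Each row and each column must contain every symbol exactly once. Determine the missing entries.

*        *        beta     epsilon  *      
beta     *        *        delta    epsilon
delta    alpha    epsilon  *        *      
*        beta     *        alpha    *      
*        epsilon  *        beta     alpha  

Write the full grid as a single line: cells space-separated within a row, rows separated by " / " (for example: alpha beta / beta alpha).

alpha delta beta epsilon gamma / beta gamma alpha delta epsilon / delta alpha epsilon gamma beta / epsilon beta gamma alpha delta / gamma epsilon delta beta alpha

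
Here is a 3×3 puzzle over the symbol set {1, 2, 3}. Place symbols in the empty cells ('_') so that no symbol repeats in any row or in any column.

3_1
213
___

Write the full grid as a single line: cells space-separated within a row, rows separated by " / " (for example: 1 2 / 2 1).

3 2 1 / 2 1 3 / 1 3 2

At row 1, column 2: row 1 has {1,3}; column 2 has {1}; that leaves 2.
At row 3, column 1: row 3 is empty so far; column 1 has {2,3}; that leaves 1.
At row 3, column 2: row 3 has {1}; column 2 has {1,2}; that leaves 3.
At row 3, column 3: row 3 has {1,3}; column 3 has {1,3}; that leaves 2.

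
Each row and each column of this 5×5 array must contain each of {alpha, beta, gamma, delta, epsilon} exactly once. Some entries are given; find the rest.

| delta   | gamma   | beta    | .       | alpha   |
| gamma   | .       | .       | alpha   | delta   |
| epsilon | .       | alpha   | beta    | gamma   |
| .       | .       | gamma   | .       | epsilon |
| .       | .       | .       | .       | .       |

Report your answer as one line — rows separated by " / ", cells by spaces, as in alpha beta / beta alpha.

delta gamma beta epsilon alpha / gamma beta epsilon alpha delta / epsilon delta alpha beta gamma / beta alpha gamma delta epsilon / alpha epsilon delta gamma beta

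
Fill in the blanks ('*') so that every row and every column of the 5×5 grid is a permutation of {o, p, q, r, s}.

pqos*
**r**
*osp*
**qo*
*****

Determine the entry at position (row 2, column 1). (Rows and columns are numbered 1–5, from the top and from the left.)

row 1 has {o,p,q,s}; column 5 is empty so far — only r is left for (r1,c5).
row 2 has {r}; column 4 has {o,p,s} — only q is left for (r2,c4).
row 3 has {o,p,s}; column 5 has {r} — only q is left for (r3,c5).
row 5 is empty so far; column 3 has {o,q,r,s} — only p is left for (r5,c3).
row 5 has {p}; column 4 has {o,p,q,s} — only r is left for (r5,c4).
row 3 has {o,p,q,s}; column 1 has {p} — only r is left for (r3,c1).
row 4 has {o,q}; column 1 has {p,r} — only s is left for (r4,c1).
row 4 has {o,q,s}; column 5 has {q,r} — only p is left for (r4,c5).
row 5 has {p,r}; column 2 has {o,q} — only s is left for (r5,c2).
row 5 has {p,r,s}; column 5 has {p,q,r} — only o is left for (r5,c5).
row 2 has {q,r}; column 1 has {p,r,s} — only o is left for (r2,c1).

o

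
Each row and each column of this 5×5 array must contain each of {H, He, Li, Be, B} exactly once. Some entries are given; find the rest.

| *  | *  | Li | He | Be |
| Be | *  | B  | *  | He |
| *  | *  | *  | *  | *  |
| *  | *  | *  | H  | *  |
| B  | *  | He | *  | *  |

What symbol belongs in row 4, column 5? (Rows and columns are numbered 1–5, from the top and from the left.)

B

(r1,c1): row 1 has {He,Li,Be}; column 1 has {Be,B}, so it must be H.
(r1,c2): row 1 has {H,He,Li,Be}; column 2 is empty so far, so it must be B.
(r2,c4): row 2 has {He,Be,B}; column 4 has {H,He}, so it must be Li.
(r4,c3): row 4 has {H}; column 3 has {He,Li,B}, so it must be Be.
(r5,c4): row 5 has {He,B}; column 4 has {H,He,Li}, so it must be Be.
(r2,c2): row 2 has {He,Li,Be,B}; column 2 has {B}, so it must be H.
(r3,c3): row 3 is empty so far; column 3 has {He,Li,Be,B}, so it must be H.
(r3,c4): row 3 has {H}; column 4 has {H,He,Li,Be}, so it must be B.
(r3,c5): row 3 has {H,B}; column 5 has {He,Be}, so it must be Li.
(r4,c5): row 4 has {H,Be}; column 5 has {He,Li,Be}, so it must be B.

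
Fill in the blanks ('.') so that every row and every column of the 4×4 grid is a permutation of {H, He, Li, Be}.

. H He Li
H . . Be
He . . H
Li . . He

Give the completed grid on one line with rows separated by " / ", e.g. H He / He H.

(r1,c1) = Be
(r2,c3) = Li
(r3,c3) = Be
(r4,c2) = Be
(r4,c3) = H
(r2,c2) = He
(r3,c2) = Li

Be H He Li / H He Li Be / He Li Be H / Li Be H He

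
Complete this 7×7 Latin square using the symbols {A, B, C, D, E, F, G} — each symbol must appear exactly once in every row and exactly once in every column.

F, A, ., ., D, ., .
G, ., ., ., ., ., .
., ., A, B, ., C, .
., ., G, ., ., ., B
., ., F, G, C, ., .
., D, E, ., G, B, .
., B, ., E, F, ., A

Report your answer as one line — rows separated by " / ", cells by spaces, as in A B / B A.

F A B C D E G / G F C A B D E / D G A B E C F / E C G D A F B / B E F G C A D / A D E F G B C / C B D E F G A

Cell (r1,c4): row 1 has {A,D,F}; column 4 has {B,E,G} → C.
Cell (r3,c5): row 3 has {A,B,C}; column 5 has {C,D,F,G} → E.
Cell (r4,c5): row 4 has {B,G}; column 5 has {C,D,E,F,G} → A.
Cell (r5,c2): row 5 has {C,F,G}; column 2 has {A,B,D} → E.
Cell (r5,c7): row 5 has {C,E,F,G}; column 7 has {A,B} → D.
Cell (r1,c3): row 1 has {A,C,D,F}; column 3 has {A,E,F,G} → B.
Cell (r2,c5): row 2 has {G}; column 5 has {A,C,D,E,F,G} → B.
Cell (r3,c1): row 3 has {A,B,C,E}; column 1 has {F,G} → D.
Cell (r5,c6): row 5 has {C,D,E,F,G}; column 6 has {B,C} → A.
Cell (r7,c1): row 7 has {A,B,E,F}; column 1 has {D,F,G} → C.
Cell (r7,c3): row 7 has {A,B,C,E,F}; column 3 has {A,B,E,F,G} → D.
Cell (r7,c6): row 7 has {A,B,C,D,E,F}; column 6 has {A,B,C} → G.
Cell (r1,c6): row 1 has {A,B,C,D,F}; column 6 has {A,B,C,G} → E.
Cell (r1,c7): row 1 has {A,B,C,D,E,F}; column 7 has {A,B,D} → G.
Cell (r2,c3): row 2 has {B,G}; column 3 has {A,B,D,E,F,G} → C.
Cell (r3,c7): row 3 has {A,B,C,D,E}; column 7 has {A,B,D,G} → F.
Cell (r4,c1): row 4 has {A,B,G}; column 1 has {C,D,F,G} → E.
Cell (r5,c1): row 5 has {A,C,D,E,F,G}; column 1 has {C,D,E,F,G} → B.
Cell (r6,c1): row 6 has {B,D,E,G}; column 1 has {B,C,D,E,F,G} → A.
Cell (r6,c4): row 6 has {A,B,D,E,G}; column 4 has {B,C,E,G} → F.
Cell (r6,c7): row 6 has {A,B,D,E,F,G}; column 7 has {A,B,D,F,G} → C.
Cell (r2,c2): row 2 has {B,C,G}; column 2 has {A,B,D,E} → F.
Cell (r2,c6): row 2 has {B,C,F,G}; column 6 has {A,B,C,E,G} → D.
Cell (r2,c7): row 2 has {B,C,D,F,G}; column 7 has {A,B,C,D,F,G} → E.
Cell (r3,c2): row 3 has {A,B,C,D,E,F}; column 2 has {A,B,D,E,F} → G.
Cell (r4,c2): row 4 has {A,B,E,G}; column 2 has {A,B,D,E,F,G} → C.
Cell (r4,c4): row 4 has {A,B,C,E,G}; column 4 has {B,C,E,F,G} → D.
Cell (r4,c6): row 4 has {A,B,C,D,E,G}; column 6 has {A,B,C,D,E,G} → F.
Cell (r2,c4): row 2 has {B,C,D,E,F,G}; column 4 has {B,C,D,E,F,G} → A.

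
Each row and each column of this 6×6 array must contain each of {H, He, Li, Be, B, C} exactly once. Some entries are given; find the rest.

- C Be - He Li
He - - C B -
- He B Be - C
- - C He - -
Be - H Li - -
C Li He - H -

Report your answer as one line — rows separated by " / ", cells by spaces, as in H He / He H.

(r2,c3) = Li
(r3,c5) = Li
(r4,c5) = Be
(r5,c2) = B
(r5,c5) = C
(r5,c6) = He
(r6,c4) = B
(r6,c6) = Be
(r1,c4) = H
(r2,c6) = H
(r3,c1) = H
(r4,c2) = H
(r4,c6) = B
(r1,c1) = B
(r2,c2) = Be
(r4,c1) = Li

B C Be H He Li / He Be Li C B H / H He B Be Li C / Li H C He Be B / Be B H Li C He / C Li He B H Be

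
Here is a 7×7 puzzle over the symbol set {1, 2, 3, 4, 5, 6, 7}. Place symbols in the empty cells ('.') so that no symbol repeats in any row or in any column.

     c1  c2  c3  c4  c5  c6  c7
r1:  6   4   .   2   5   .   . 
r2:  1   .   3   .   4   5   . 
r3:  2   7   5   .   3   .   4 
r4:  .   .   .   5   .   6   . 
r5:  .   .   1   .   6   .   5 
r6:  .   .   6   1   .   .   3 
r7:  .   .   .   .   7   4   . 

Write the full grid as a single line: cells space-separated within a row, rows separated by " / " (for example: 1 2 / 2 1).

6 4 7 2 5 3 1 / 1 6 3 7 4 5 2 / 2 7 5 6 3 1 4 / 3 2 4 5 1 6 7 / 7 3 1 4 6 2 5 / 4 5 6 1 2 7 3 / 5 1 2 3 7 4 6

(r1,c3): row 1 has {2,4,5,6}; column 3 has {1,3,5,6}, so it must be 7.
(r1,c7): row 1 has {2,4,5,6,7}; column 7 has {3,4,5}, so it must be 1.
(r3,c4): row 3 has {2,3,4,5,7}; column 4 has {1,2,5}, so it must be 6.
(r3,c6): row 3 has {2,3,4,5,6,7}; column 6 has {4,5,6}, so it must be 1.
(r6,c5): row 6 has {1,3,6}; column 5 has {3,4,5,6,7}, so it must be 2.
(r6,c6): row 6 has {1,2,3,6}; column 6 has {1,4,5,6}, so it must be 7.
(r7,c3): row 7 has {4,7}; column 3 has {1,3,5,6,7}, so it must be 2.
(r7,c4): row 7 has {2,4,7}; column 4 has {1,2,5,6}, so it must be 3.
(r7,c7): row 7 has {2,3,4,7}; column 7 has {1,3,4,5}, so it must be 6.
(r1,c6): row 1 has {1,2,4,5,6,7}; column 6 has {1,4,5,6,7}, so it must be 3.
(r2,c4): row 2 has {1,3,4,5}; column 4 has {1,2,3,5,6}, so it must be 7.
(r2,c7): row 2 has {1,3,4,5,7}; column 7 has {1,3,4,5,6}, so it must be 2.
(r4,c3): row 4 has {5,6}; column 3 has {1,2,3,5,6,7}, so it must be 4.
(r4,c5): row 4 has {4,5,6}; column 5 has {2,3,4,5,6,7}, so it must be 1.
(r4,c7): row 4 has {1,4,5,6}; column 7 has {1,2,3,4,5,6}, so it must be 7.
(r5,c4): row 5 has {1,5,6}; column 4 has {1,2,3,5,6,7}, so it must be 4.
(r5,c6): row 5 has {1,4,5,6}; column 6 has {1,3,4,5,6,7}, so it must be 2.
(r6,c2): row 6 has {1,2,3,6,7}; column 2 has {4,7}, so it must be 5.
(r7,c1): row 7 has {2,3,4,6,7}; column 1 has {1,2,6}, so it must be 5.
(r7,c2): row 7 has {2,3,4,5,6,7}; column 2 has {4,5,7}, so it must be 1.
(r2,c2): row 2 has {1,2,3,4,5,7}; column 2 has {1,4,5,7}, so it must be 6.
(r4,c1): row 4 has {1,4,5,6,7}; column 1 has {1,2,5,6}, so it must be 3.
(r4,c2): row 4 has {1,3,4,5,6,7}; column 2 has {1,4,5,6,7}, so it must be 2.
(r5,c1): row 5 has {1,2,4,5,6}; column 1 has {1,2,3,5,6}, so it must be 7.
(r5,c2): row 5 has {1,2,4,5,6,7}; column 2 has {1,2,4,5,6,7}, so it must be 3.
(r6,c1): row 6 has {1,2,3,5,6,7}; column 1 has {1,2,3,5,6,7}, so it must be 4.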